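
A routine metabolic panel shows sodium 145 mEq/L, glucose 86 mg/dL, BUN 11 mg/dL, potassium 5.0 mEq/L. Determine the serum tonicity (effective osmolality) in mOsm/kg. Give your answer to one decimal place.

294.8 mOsm/kg

Effective osmolality excludes urea (freely permeant across cell membranes):
2·Na + glucose/18
= 2·145 + 86/18
= 290 + 4.78
= 294.78 mOsm/kg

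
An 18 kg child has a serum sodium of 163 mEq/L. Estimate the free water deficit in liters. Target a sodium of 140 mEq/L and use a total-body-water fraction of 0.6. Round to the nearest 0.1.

TBW = 0.6 · 18 = 10.8 L
Free water deficit = TBW · (Na/140 − 1)
= 10.8 · (163/140 − 1)
= 10.8 · 0.1643
= 1.77 L

1.8 L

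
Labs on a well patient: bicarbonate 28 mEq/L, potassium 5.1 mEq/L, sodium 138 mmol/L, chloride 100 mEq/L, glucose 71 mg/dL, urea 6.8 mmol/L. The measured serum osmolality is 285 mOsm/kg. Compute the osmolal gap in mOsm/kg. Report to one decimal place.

-1.7 mOsm/kg

Calculated osmolality = 2·Na + glucose/18 + urea
= 2·138 + 71/18 + 6.8
= 276 + 3.94 + 6.80
= 286.74 mOsm/kg ≈ 286.7 mOsm/kg
Osmolar gap = measured − calculated = 285 − 286.7 = -1.7 mOsm/kg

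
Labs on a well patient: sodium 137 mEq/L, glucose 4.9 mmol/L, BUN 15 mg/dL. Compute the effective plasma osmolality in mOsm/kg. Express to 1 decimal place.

Effective osmolality excludes urea (freely permeant across cell membranes):
2·Na + glucose
= 2·137 + 4.9
= 274 + 4.9
= 278.9 mOsm/kg

278.9 mOsm/kg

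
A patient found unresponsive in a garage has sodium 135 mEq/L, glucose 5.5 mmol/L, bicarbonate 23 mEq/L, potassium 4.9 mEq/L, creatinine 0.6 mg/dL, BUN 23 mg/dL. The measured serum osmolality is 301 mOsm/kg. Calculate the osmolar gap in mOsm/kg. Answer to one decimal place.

Calculated osmolality = 2·Na + glucose + BUN/2.8
= 2·135 + 5.5 + 23/2.8
= 270 + 5.50 + 8.21
= 283.71 mOsm/kg ≈ 283.7 mOsm/kg
Osmolar gap = measured − calculated = 301 − 283.7 = 17.3 mOsm/kg

17.3 mOsm/kg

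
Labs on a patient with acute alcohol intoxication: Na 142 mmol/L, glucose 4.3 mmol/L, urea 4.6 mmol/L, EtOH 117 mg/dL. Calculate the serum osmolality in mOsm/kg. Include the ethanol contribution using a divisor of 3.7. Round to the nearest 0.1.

324.5 mOsm/kg

Calculated osmolality = 2·Na + glucose + urea + ethanol/3.7
= 2·142 + 4.3 + 4.6 + 117/3.7
= 284 + 4.30 + 4.60 + 31.62
= 324.52 mOsm/kg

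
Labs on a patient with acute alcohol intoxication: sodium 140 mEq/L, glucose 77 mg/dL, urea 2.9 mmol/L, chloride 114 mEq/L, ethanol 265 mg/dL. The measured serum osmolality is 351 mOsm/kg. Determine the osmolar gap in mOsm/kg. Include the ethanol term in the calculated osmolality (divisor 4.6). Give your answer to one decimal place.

Calculated osmolality = 2·Na + glucose/18 + urea + ethanol/4.6
= 2·140 + 77/18 + 2.9 + 265/4.6
= 280 + 4.28 + 2.90 + 57.61
= 344.79 mOsm/kg ≈ 344.8 mOsm/kg
Osmolar gap = measured − calculated = 351 − 344.8 = 6.2 mOsm/kg

6.2 mOsm/kg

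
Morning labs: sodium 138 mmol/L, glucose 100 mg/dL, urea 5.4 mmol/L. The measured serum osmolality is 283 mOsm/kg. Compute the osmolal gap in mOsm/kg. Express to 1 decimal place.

-4.0 mOsm/kg

Calculated osmolality = 2·Na + glucose/18 + urea
= 2·138 + 100/18 + 5.4
= 276 + 5.56 + 5.40
= 286.96 mOsm/kg ≈ 287.0 mOsm/kg
Osmolar gap = measured − calculated = 283 − 287.0 = -4.0 mOsm/kg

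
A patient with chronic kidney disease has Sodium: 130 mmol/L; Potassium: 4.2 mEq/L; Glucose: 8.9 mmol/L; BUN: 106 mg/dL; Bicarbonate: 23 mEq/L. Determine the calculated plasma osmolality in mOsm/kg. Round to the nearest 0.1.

Calculated osmolality = 2·Na + glucose + BUN/2.8
= 2·130 + 8.9 + 106/2.8
= 260 + 8.90 + 37.86
= 306.76 mOsm/kg

306.8 mOsm/kg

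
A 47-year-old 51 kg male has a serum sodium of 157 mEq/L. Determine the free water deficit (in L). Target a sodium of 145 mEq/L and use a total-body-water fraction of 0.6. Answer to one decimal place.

TBW = 0.6 · 51 = 30.6 L
Free water deficit = TBW · (Na/145 − 1)
= 30.6 · (157/145 − 1)
= 30.6 · 0.0828
= 2.53 L

2.5 L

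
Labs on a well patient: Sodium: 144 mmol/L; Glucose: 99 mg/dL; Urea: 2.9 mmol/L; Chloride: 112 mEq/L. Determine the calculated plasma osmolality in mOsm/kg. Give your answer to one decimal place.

Calculated osmolality = 2·Na + glucose/18 + urea
= 2·144 + 99/18 + 2.9
= 288 + 5.50 + 2.90
= 296.4 mOsm/kg

296.4 mOsm/kg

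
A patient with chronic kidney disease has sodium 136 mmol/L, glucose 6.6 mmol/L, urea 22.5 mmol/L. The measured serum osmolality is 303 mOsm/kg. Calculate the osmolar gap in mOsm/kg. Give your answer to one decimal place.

1.9 mOsm/kg

Calculated osmolality = 2·Na + glucose + urea
= 2·136 + 6.6 + 22.5
= 272 + 6.60 + 22.50
= 301.1 mOsm/kg ≈ 301.1 mOsm/kg
Osmolar gap = measured − calculated = 303 − 301.1 = 1.9 mOsm/kg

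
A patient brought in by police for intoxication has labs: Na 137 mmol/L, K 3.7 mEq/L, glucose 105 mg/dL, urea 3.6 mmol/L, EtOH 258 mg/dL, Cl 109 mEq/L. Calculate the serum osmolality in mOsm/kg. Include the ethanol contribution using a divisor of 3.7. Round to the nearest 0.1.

Calculated osmolality = 2·Na + glucose/18 + urea + ethanol/3.7
= 2·137 + 105/18 + 3.6 + 258/3.7
= 274 + 5.83 + 3.60 + 69.73
= 353.16 mOsm/kg

353.2 mOsm/kg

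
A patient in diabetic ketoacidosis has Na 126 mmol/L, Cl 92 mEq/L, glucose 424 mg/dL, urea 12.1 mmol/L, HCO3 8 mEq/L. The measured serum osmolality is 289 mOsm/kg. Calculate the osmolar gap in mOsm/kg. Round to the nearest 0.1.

Calculated osmolality = 2·Na + glucose/18 + urea
= 2·126 + 424/18 + 12.1
= 252 + 23.56 + 12.10
= 287.66 mOsm/kg ≈ 287.7 mOsm/kg
Osmolar gap = measured − calculated = 289 − 287.7 = 1.3 mOsm/kg

1.3 mOsm/kg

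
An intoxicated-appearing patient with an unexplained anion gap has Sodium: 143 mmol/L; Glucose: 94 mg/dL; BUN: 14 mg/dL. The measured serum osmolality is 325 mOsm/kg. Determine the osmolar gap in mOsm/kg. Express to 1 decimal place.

28.8 mOsm/kg

Calculated osmolality = 2·Na + glucose/18 + BUN/2.8
= 2·143 + 94/18 + 14/2.8
= 286 + 5.22 + 5
= 296.22 mOsm/kg ≈ 296.2 mOsm/kg
Osmolar gap = measured − calculated = 325 − 296.2 = 28.8 mOsm/kg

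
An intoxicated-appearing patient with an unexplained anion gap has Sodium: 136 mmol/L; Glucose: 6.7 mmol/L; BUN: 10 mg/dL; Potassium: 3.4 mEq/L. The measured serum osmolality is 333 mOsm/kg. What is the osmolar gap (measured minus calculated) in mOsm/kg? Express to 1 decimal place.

Calculated osmolality = 2·Na + glucose + BUN/2.8
= 2·136 + 6.7 + 10/2.8
= 272 + 6.70 + 3.57
= 282.27 mOsm/kg ≈ 282.3 mOsm/kg
Osmolar gap = measured − calculated = 333 − 282.3 = 50.7 mOsm/kg

50.7 mOsm/kg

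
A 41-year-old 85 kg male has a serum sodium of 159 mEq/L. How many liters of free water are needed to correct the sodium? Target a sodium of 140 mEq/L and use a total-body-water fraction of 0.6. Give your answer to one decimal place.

6.9 L

TBW = 0.6 · 85 = 51 L
Free water deficit = TBW · (Na/140 − 1)
= 51 · (159/140 − 1)
= 51 · 0.1357
= 6.92 L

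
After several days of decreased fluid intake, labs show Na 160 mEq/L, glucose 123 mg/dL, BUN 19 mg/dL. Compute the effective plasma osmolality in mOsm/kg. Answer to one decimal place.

326.8 mOsm/kg

Effective osmolality excludes urea (freely permeant across cell membranes):
2·Na + glucose/18
= 2·160 + 123/18
= 320 + 6.83
= 326.83 mOsm/kg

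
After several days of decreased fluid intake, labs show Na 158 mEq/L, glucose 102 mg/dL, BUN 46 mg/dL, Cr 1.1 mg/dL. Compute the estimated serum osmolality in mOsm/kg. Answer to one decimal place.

338.1 mOsm/kg

Calculated osmolality = 2·Na + glucose/18 + BUN/2.8
= 2·158 + 102/18 + 46/2.8
= 316 + 5.67 + 16.43
= 338.1 mOsm/kg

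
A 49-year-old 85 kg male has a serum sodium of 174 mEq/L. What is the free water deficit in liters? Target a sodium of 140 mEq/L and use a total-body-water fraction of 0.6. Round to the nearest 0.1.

12.4 L

TBW = 0.6 · 85 = 51 L
Free water deficit = TBW · (Na/140 − 1)
= 51 · (174/140 − 1)
= 51 · 0.2429
= 12.39 L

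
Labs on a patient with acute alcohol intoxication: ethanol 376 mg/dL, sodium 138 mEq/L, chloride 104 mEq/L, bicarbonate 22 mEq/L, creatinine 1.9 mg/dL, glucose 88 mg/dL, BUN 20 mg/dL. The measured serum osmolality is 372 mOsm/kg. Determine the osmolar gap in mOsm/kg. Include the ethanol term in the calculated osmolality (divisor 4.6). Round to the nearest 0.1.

2.2 mOsm/kg

Calculated osmolality = 2·Na + glucose/18 + BUN/2.8 + ethanol/4.6
= 2·138 + 88/18 + 20/2.8 + 376/4.6
= 276 + 4.89 + 7.14 + 81.74
= 369.77 mOsm/kg ≈ 369.8 mOsm/kg
Osmolar gap = measured − calculated = 372 − 369.8 = 2.2 mOsm/kg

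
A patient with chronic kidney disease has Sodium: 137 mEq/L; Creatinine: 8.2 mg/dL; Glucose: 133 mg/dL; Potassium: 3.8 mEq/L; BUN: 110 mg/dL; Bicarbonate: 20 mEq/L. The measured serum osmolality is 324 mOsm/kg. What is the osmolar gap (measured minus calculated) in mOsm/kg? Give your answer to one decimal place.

3.3 mOsm/kg

Calculated osmolality = 2·Na + glucose/18 + BUN/2.8
= 2·137 + 133/18 + 110/2.8
= 274 + 7.39 + 39.29
= 320.68 mOsm/kg ≈ 320.7 mOsm/kg
Osmolar gap = measured − calculated = 324 − 320.7 = 3.3 mOsm/kg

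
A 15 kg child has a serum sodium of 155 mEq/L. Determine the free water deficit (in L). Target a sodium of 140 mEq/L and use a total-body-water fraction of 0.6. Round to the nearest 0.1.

1.0 L

TBW = 0.6 · 15 = 9 L
Free water deficit = TBW · (Na/140 − 1)
= 9 · (155/140 − 1)
= 9 · 0.1071
= 0.96 L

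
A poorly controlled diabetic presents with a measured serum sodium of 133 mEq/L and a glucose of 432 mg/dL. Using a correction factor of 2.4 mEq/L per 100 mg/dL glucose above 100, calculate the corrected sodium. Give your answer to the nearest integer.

141 mEq/L

Corrected Na = measured Na + 2.4 · (glucose − 100)/100
= 133 + 2.4 · (432 − 100)/100
= 133 + 8
= 141 mEq/L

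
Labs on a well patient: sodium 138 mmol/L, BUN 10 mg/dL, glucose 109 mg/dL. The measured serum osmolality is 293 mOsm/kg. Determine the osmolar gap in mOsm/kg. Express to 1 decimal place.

Calculated osmolality = 2·Na + glucose/18 + BUN/2.8
= 2·138 + 109/18 + 10/2.8
= 276 + 6.06 + 3.57
= 285.63 mOsm/kg ≈ 285.6 mOsm/kg
Osmolar gap = measured − calculated = 293 − 285.6 = 7.4 mOsm/kg

7.4 mOsm/kg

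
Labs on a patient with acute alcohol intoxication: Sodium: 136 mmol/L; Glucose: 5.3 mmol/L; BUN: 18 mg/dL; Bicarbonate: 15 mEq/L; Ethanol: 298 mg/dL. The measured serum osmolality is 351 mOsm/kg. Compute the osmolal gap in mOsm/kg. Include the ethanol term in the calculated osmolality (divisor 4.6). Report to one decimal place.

2.5 mOsm/kg

Calculated osmolality = 2·Na + glucose + BUN/2.8 + ethanol/4.6
= 2·136 + 5.3 + 18/2.8 + 298/4.6
= 272 + 5.30 + 6.43 + 64.78
= 348.51 mOsm/kg ≈ 348.5 mOsm/kg
Osmolar gap = measured − calculated = 351 − 348.5 = 2.5 mOsm/kg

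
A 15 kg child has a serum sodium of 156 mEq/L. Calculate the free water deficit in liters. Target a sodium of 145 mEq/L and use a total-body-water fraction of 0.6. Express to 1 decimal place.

TBW = 0.6 · 15 = 9 L
Free water deficit = TBW · (Na/145 − 1)
= 9 · (156/145 − 1)
= 9 · 0.0759
= 0.68 L

0.7 L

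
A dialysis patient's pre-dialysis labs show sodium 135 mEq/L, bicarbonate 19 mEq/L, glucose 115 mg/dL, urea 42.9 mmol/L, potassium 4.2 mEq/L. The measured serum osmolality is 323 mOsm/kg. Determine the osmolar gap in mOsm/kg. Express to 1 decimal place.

Calculated osmolality = 2·Na + glucose/18 + urea
= 2·135 + 115/18 + 42.9
= 270 + 6.39 + 42.90
= 319.29 mOsm/kg ≈ 319.3 mOsm/kg
Osmolar gap = measured − calculated = 323 − 319.3 = 3.7 mOsm/kg

3.7 mOsm/kg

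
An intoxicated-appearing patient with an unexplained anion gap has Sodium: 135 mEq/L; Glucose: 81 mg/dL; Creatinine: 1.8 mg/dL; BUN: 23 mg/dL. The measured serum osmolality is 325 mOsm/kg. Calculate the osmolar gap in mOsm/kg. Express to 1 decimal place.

42.3 mOsm/kg

Calculated osmolality = 2·Na + glucose/18 + BUN/2.8
= 2·135 + 81/18 + 23/2.8
= 270 + 4.50 + 8.21
= 282.71 mOsm/kg ≈ 282.7 mOsm/kg
Osmolar gap = measured − calculated = 325 − 282.7 = 42.3 mOsm/kg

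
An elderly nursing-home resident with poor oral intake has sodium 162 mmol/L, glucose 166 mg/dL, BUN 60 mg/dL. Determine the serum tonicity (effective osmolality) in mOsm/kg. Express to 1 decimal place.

333.2 mOsm/kg

Effective osmolality excludes urea (freely permeant across cell membranes):
2·Na + glucose/18
= 2·162 + 166/18
= 324 + 9.22
= 333.22 mOsm/kg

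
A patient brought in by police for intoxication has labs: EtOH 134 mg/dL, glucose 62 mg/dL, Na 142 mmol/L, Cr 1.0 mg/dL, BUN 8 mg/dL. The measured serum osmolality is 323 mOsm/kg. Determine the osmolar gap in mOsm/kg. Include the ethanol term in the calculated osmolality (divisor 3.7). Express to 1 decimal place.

Calculated osmolality = 2·Na + glucose/18 + BUN/2.8 + ethanol/3.7
= 2·142 + 62/18 + 8/2.8 + 134/3.7
= 284 + 3.44 + 2.86 + 36.22
= 326.52 mOsm/kg ≈ 326.5 mOsm/kg
Osmolar gap = measured − calculated = 323 − 326.5 = -3.5 mOsm/kg

-3.5 mOsm/kg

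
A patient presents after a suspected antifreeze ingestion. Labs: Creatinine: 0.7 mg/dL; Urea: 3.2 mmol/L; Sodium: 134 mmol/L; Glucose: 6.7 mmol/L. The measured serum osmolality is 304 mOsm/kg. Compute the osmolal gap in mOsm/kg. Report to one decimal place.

26.1 mOsm/kg

Calculated osmolality = 2·Na + glucose + urea
= 2·134 + 6.7 + 3.2
= 268 + 6.70 + 3.20
= 277.9 mOsm/kg ≈ 277.9 mOsm/kg
Osmolar gap = measured − calculated = 304 − 277.9 = 26.1 mOsm/kg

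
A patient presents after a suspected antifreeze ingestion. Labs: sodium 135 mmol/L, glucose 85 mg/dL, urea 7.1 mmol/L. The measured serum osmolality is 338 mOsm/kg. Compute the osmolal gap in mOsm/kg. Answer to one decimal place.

Calculated osmolality = 2·Na + glucose/18 + urea
= 2·135 + 85/18 + 7.1
= 270 + 4.72 + 7.10
= 281.82 mOsm/kg ≈ 281.8 mOsm/kg
Osmolar gap = measured − calculated = 338 − 281.8 = 56.2 mOsm/kg

56.2 mOsm/kg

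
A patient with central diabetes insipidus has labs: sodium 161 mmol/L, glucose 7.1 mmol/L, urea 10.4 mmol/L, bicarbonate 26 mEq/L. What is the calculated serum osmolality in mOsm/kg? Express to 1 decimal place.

Calculated osmolality = 2·Na + glucose + urea
= 2·161 + 7.1 + 10.4
= 322 + 7.10 + 10.40
= 339.5 mOsm/kg

339.5 mOsm/kg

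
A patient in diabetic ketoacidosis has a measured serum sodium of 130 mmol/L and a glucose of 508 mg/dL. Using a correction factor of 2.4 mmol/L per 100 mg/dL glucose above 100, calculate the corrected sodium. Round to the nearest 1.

140 mmol/L

Corrected Na = measured Na + 2.4 · (glucose − 100)/100
= 130 + 2.4 · (508 − 100)/100
= 130 + 9.8
= 139.8 mmol/L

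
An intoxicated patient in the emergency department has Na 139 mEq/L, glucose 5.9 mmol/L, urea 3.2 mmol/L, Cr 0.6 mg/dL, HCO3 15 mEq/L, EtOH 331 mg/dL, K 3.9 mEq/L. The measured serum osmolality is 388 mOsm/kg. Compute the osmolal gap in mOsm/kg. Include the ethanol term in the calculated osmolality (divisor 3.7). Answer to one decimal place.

11.4 mOsm/kg

Calculated osmolality = 2·Na + glucose + urea + ethanol/3.7
= 2·139 + 5.9 + 3.2 + 331/3.7
= 278 + 5.90 + 3.20 + 89.46
= 376.56 mOsm/kg ≈ 376.6 mOsm/kg
Osmolar gap = measured − calculated = 388 − 376.6 = 11.4 mOsm/kg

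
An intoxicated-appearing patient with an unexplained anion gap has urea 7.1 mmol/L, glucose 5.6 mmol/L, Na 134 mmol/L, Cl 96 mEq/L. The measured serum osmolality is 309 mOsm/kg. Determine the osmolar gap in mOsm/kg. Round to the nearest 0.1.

28.3 mOsm/kg

Calculated osmolality = 2·Na + glucose + urea
= 2·134 + 5.6 + 7.1
= 268 + 5.60 + 7.10
= 280.7 mOsm/kg ≈ 280.7 mOsm/kg
Osmolar gap = measured − calculated = 309 − 280.7 = 28.3 mOsm/kg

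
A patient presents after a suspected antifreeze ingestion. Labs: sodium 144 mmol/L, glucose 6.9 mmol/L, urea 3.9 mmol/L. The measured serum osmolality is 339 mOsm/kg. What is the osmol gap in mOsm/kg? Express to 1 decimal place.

40.2 mOsm/kg

Calculated osmolality = 2·Na + glucose + urea
= 2·144 + 6.9 + 3.9
= 288 + 6.90 + 3.90
= 298.8 mOsm/kg ≈ 298.8 mOsm/kg
Osmolar gap = measured − calculated = 339 − 298.8 = 40.2 mOsm/kg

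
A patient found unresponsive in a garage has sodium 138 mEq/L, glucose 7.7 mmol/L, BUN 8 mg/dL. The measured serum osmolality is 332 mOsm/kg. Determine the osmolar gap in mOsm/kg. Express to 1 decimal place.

45.4 mOsm/kg

Calculated osmolality = 2·Na + glucose + BUN/2.8
= 2·138 + 7.7 + 8/2.8
= 276 + 7.70 + 2.86
= 286.56 mOsm/kg ≈ 286.6 mOsm/kg
Osmolar gap = measured − calculated = 332 − 286.6 = 45.4 mOsm/kg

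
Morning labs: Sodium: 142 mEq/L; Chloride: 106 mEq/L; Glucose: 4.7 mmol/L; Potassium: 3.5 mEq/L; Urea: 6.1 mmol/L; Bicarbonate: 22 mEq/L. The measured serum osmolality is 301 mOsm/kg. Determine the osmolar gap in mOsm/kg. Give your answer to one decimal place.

6.2 mOsm/kg

Calculated osmolality = 2·Na + glucose + urea
= 2·142 + 4.7 + 6.1
= 284 + 4.70 + 6.10
= 294.8 mOsm/kg ≈ 294.8 mOsm/kg
Osmolar gap = measured − calculated = 301 − 294.8 = 6.2 mOsm/kg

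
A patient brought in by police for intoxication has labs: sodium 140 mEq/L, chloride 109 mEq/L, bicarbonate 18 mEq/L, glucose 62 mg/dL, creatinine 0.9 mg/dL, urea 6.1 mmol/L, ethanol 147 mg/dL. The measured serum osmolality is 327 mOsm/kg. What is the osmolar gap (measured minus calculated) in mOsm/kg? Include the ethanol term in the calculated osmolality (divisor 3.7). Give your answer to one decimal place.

-2.3 mOsm/kg

Calculated osmolality = 2·Na + glucose/18 + urea + ethanol/3.7
= 2·140 + 62/18 + 6.1 + 147/3.7
= 280 + 3.44 + 6.10 + 39.73
= 329.27 mOsm/kg ≈ 329.3 mOsm/kg
Osmolar gap = measured − calculated = 327 − 329.3 = -2.3 mOsm/kg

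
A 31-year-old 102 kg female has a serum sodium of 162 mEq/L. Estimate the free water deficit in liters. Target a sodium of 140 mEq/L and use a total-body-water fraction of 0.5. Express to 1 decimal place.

8.0 L

TBW = 0.5 · 102 = 51 L
Free water deficit = TBW · (Na/140 − 1)
= 51 · (162/140 − 1)
= 51 · 0.1571
= 8.01 L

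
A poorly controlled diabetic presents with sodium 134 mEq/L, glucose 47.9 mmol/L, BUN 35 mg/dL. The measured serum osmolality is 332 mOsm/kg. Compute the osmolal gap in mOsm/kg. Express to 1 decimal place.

Calculated osmolality = 2·Na + glucose + BUN/2.8
= 2·134 + 47.9 + 35/2.8
= 268 + 47.90 + 12.50
= 328.4 mOsm/kg ≈ 328.4 mOsm/kg
Osmolar gap = measured − calculated = 332 − 328.4 = 3.6 mOsm/kg

3.6 mOsm/kg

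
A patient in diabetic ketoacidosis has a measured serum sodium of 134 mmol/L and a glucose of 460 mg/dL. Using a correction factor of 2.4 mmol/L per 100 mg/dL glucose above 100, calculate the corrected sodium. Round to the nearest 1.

Corrected Na = measured Na + 2.4 · (glucose − 100)/100
= 134 + 2.4 · (460 − 100)/100
= 134 + 8.6
= 142.6 mmol/L

143 mmol/L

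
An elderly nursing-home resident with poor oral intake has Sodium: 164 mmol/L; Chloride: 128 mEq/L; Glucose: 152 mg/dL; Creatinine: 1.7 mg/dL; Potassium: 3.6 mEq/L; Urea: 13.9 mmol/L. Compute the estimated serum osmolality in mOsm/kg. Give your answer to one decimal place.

Calculated osmolality = 2·Na + glucose/18 + urea
= 2·164 + 152/18 + 13.9
= 328 + 8.44 + 13.90
= 350.34 mOsm/kg

350.3 mOsm/kg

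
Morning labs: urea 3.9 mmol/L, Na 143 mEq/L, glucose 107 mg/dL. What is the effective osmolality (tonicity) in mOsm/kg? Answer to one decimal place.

Effective osmolality excludes urea (freely permeant across cell membranes):
2·Na + glucose/18
= 2·143 + 107/18
= 286 + 5.94
= 291.94 mOsm/kg

291.9 mOsm/kg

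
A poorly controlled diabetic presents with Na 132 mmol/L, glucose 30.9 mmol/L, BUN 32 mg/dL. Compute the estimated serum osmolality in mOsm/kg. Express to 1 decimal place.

Calculated osmolality = 2·Na + glucose + BUN/2.8
= 2·132 + 30.9 + 32/2.8
= 264 + 30.90 + 11.43
= 306.33 mOsm/kg

306.3 mOsm/kg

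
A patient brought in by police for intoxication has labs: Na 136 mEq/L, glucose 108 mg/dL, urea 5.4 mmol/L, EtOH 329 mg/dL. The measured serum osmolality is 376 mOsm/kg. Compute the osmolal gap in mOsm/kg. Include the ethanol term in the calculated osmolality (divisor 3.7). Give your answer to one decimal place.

3.7 mOsm/kg

Calculated osmolality = 2·Na + glucose/18 + urea + ethanol/3.7
= 2·136 + 108/18 + 5.4 + 329/3.7
= 272 + 6 + 5.40 + 88.92
= 372.32 mOsm/kg ≈ 372.3 mOsm/kg
Osmolar gap = measured − calculated = 376 − 372.3 = 3.7 mOsm/kg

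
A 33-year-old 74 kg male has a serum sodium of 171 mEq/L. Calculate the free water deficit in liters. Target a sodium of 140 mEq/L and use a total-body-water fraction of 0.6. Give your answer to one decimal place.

TBW = 0.6 · 74 = 44.4 L
Free water deficit = TBW · (Na/140 − 1)
= 44.4 · (171/140 − 1)
= 44.4 · 0.2214
= 9.83 L

9.8 L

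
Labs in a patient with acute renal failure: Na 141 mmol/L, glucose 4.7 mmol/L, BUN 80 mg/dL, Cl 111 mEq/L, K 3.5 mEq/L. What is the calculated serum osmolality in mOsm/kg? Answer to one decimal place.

Calculated osmolality = 2·Na + glucose + BUN/2.8
= 2·141 + 4.7 + 80/2.8
= 282 + 4.70 + 28.57
= 315.27 mOsm/kg

315.3 mOsm/kg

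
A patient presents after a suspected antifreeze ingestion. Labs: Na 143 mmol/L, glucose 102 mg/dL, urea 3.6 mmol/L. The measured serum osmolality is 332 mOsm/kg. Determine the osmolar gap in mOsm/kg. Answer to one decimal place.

Calculated osmolality = 2·Na + glucose/18 + urea
= 2·143 + 102/18 + 3.6
= 286 + 5.67 + 3.60
= 295.27 mOsm/kg ≈ 295.3 mOsm/kg
Osmolar gap = measured − calculated = 332 − 295.3 = 36.7 mOsm/kg

36.7 mOsm/kg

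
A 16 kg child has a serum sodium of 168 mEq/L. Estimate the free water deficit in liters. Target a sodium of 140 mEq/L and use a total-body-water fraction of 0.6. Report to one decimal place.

TBW = 0.6 · 16 = 9.6 L
Free water deficit = TBW · (Na/140 − 1)
= 9.6 · (168/140 − 1)
= 9.6 · 0.2
= 1.92 L

1.9 L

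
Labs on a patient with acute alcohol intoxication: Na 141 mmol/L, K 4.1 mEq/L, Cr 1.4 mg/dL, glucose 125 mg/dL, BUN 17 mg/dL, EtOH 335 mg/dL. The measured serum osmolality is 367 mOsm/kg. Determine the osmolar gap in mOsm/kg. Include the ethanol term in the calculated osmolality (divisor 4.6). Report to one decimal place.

Calculated osmolality = 2·Na + glucose/18 + BUN/2.8 + ethanol/4.6
= 2·141 + 125/18 + 17/2.8 + 335/4.6
= 282 + 6.94 + 6.07 + 72.83
= 367.84 mOsm/kg ≈ 367.8 mOsm/kg
Osmolar gap = measured − calculated = 367 − 367.8 = -0.8 mOsm/kg

-0.8 mOsm/kg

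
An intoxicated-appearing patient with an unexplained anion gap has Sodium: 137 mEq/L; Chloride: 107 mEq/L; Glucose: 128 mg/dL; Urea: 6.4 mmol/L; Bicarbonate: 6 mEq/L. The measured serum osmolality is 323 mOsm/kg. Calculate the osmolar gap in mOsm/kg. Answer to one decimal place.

35.5 mOsm/kg

Calculated osmolality = 2·Na + glucose/18 + urea
= 2·137 + 128/18 + 6.4
= 274 + 7.11 + 6.40
= 287.51 mOsm/kg ≈ 287.5 mOsm/kg
Osmolar gap = measured − calculated = 323 − 287.5 = 35.5 mOsm/kg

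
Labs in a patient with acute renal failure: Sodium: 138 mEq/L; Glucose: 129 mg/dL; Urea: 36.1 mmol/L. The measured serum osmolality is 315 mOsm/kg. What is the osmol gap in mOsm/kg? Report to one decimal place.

Calculated osmolality = 2·Na + glucose/18 + urea
= 2·138 + 129/18 + 36.1
= 276 + 7.17 + 36.10
= 319.27 mOsm/kg ≈ 319.3 mOsm/kg
Osmolar gap = measured − calculated = 315 − 319.3 = -4.3 mOsm/kg

-4.3 mOsm/kg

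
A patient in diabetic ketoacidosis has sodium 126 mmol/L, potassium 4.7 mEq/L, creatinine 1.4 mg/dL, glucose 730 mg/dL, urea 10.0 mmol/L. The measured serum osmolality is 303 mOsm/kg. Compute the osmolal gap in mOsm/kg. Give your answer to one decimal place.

Calculated osmolality = 2·Na + glucose/18 + urea
= 2·126 + 730/18 + 10
= 252 + 40.56 + 10
= 302.56 mOsm/kg ≈ 302.6 mOsm/kg
Osmolar gap = measured − calculated = 303 − 302.6 = 0.4 mOsm/kg

0.4 mOsm/kg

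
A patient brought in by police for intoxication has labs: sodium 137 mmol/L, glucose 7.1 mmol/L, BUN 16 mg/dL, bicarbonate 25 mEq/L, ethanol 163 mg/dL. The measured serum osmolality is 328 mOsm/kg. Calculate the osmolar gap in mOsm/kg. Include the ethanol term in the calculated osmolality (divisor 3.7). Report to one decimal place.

Calculated osmolality = 2·Na + glucose + BUN/2.8 + ethanol/3.7
= 2·137 + 7.1 + 16/2.8 + 163/3.7
= 274 + 7.10 + 5.71 + 44.05
= 330.86 mOsm/kg ≈ 330.9 mOsm/kg
Osmolar gap = measured − calculated = 328 − 330.9 = -2.9 mOsm/kg

-2.9 mOsm/kg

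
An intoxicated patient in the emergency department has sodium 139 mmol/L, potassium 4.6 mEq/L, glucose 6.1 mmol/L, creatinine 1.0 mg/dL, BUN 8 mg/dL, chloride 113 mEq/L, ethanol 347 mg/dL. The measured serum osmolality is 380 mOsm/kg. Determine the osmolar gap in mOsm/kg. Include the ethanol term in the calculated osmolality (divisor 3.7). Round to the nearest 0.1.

-0.7 mOsm/kg

Calculated osmolality = 2·Na + glucose + BUN/2.8 + ethanol/3.7
= 2·139 + 6.1 + 8/2.8 + 347/3.7
= 278 + 6.10 + 2.86 + 93.78
= 380.74 mOsm/kg ≈ 380.7 mOsm/kg
Osmolar gap = measured − calculated = 380 − 380.7 = -0.7 mOsm/kg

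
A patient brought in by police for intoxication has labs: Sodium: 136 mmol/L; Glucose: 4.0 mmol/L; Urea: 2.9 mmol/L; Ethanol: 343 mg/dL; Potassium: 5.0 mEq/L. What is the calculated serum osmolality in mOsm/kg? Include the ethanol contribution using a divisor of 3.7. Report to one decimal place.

371.6 mOsm/kg

Calculated osmolality = 2·Na + glucose + urea + ethanol/3.7
= 2·136 + 4 + 2.9 + 343/3.7
= 272 + 4 + 2.90 + 92.70
= 371.6 mOsm/kg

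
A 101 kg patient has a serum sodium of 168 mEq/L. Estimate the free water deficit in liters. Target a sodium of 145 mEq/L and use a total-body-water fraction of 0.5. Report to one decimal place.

8.0 L

TBW = 0.5 · 101 = 50.5 L
Free water deficit = TBW · (Na/145 − 1)
= 50.5 · (168/145 − 1)
= 50.5 · 0.1586
= 8.01 L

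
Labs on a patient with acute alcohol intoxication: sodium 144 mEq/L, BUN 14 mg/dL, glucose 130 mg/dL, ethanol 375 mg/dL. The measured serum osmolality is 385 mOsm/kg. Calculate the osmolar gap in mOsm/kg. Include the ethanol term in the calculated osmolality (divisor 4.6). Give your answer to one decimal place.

Calculated osmolality = 2·Na + glucose/18 + BUN/2.8 + ethanol/4.6
= 2·144 + 130/18 + 14/2.8 + 375/4.6
= 288 + 7.22 + 5 + 81.52
= 381.74 mOsm/kg ≈ 381.7 mOsm/kg
Osmolar gap = measured − calculated = 385 − 381.7 = 3.3 mOsm/kg

3.3 mOsm/kg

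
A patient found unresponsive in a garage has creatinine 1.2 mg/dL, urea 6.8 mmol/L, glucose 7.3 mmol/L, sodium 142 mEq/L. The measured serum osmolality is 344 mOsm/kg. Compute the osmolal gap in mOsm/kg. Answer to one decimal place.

45.9 mOsm/kg

Calculated osmolality = 2·Na + glucose + urea
= 2·142 + 7.3 + 6.8
= 284 + 7.30 + 6.80
= 298.1 mOsm/kg ≈ 298.1 mOsm/kg
Osmolar gap = measured − calculated = 344 − 298.1 = 45.9 mOsm/kg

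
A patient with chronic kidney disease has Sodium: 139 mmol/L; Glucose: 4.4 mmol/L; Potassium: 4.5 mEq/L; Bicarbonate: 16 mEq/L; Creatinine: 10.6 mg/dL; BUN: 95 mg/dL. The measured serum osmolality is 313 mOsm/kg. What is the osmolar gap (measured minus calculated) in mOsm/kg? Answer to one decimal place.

-3.3 mOsm/kg

Calculated osmolality = 2·Na + glucose + BUN/2.8
= 2·139 + 4.4 + 95/2.8
= 278 + 4.40 + 33.93
= 316.33 mOsm/kg ≈ 316.3 mOsm/kg
Osmolar gap = measured − calculated = 313 − 316.3 = -3.3 mOsm/kg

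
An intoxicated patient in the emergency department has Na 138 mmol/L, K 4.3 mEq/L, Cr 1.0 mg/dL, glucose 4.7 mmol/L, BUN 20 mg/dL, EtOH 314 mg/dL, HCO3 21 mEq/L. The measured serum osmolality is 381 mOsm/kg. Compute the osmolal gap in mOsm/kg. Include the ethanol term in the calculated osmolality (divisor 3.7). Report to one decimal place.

Calculated osmolality = 2·Na + glucose + BUN/2.8 + ethanol/3.7
= 2·138 + 4.7 + 20/2.8 + 314/3.7
= 276 + 4.70 + 7.14 + 84.86
= 372.7 mOsm/kg ≈ 372.7 mOsm/kg
Osmolar gap = measured − calculated = 381 − 372.7 = 8.3 mOsm/kg

8.3 mOsm/kg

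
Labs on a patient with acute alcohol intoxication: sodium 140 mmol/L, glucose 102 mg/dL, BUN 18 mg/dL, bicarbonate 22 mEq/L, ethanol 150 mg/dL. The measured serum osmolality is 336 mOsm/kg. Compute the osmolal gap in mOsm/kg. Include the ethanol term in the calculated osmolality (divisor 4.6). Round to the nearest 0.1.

11.3 mOsm/kg

Calculated osmolality = 2·Na + glucose/18 + BUN/2.8 + ethanol/4.6
= 2·140 + 102/18 + 18/2.8 + 150/4.6
= 280 + 5.67 + 6.43 + 32.61
= 324.71 mOsm/kg ≈ 324.7 mOsm/kg
Osmolar gap = measured − calculated = 336 − 324.7 = 11.3 mOsm/kg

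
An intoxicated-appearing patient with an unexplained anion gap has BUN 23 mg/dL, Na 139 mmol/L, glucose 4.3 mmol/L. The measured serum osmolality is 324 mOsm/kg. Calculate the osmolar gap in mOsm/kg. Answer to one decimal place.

Calculated osmolality = 2·Na + glucose + BUN/2.8
= 2·139 + 4.3 + 23/2.8
= 278 + 4.30 + 8.21
= 290.51 mOsm/kg ≈ 290.5 mOsm/kg
Osmolar gap = measured − calculated = 324 − 290.5 = 33.5 mOsm/kg

33.5 mOsm/kg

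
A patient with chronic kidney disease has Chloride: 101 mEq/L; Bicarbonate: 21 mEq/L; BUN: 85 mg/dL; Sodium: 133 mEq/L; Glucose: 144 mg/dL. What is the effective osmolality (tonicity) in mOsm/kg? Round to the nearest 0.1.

274.0 mOsm/kg

Effective osmolality excludes urea (freely permeant across cell membranes):
2·Na + glucose/18
= 2·133 + 144/18
= 266 + 8
= 274 mOsm/kg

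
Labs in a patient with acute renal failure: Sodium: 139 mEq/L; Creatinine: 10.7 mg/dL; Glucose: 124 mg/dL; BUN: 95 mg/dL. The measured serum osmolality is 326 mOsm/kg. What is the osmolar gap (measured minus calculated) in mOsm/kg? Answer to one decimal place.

7.2 mOsm/kg

Calculated osmolality = 2·Na + glucose/18 + BUN/2.8
= 2·139 + 124/18 + 95/2.8
= 278 + 6.89 + 33.93
= 318.82 mOsm/kg ≈ 318.8 mOsm/kg
Osmolar gap = measured − calculated = 326 − 318.8 = 7.2 mOsm/kg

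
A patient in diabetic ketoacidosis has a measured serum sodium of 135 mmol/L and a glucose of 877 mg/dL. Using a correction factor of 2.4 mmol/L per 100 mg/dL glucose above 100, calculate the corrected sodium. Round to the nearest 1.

Corrected Na = measured Na + 2.4 · (glucose − 100)/100
= 135 + 2.4 · (877 − 100)/100
= 135 + 18.6
= 153.6 mmol/L

154 mmol/L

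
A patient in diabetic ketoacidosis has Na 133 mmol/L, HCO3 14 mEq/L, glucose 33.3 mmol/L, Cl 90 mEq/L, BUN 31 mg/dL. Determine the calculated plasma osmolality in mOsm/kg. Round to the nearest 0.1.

Calculated osmolality = 2·Na + glucose + BUN/2.8
= 2·133 + 33.3 + 31/2.8
= 266 + 33.30 + 11.07
= 310.37 mOsm/kg

310.4 mOsm/kg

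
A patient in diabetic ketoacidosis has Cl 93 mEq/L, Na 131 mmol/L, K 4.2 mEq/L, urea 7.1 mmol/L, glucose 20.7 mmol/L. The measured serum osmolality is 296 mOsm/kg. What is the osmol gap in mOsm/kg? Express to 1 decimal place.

6.2 mOsm/kg

Calculated osmolality = 2·Na + glucose + urea
= 2·131 + 20.7 + 7.1
= 262 + 20.70 + 7.10
= 289.8 mOsm/kg ≈ 289.8 mOsm/kg
Osmolar gap = measured − calculated = 296 − 289.8 = 6.2 mOsm/kg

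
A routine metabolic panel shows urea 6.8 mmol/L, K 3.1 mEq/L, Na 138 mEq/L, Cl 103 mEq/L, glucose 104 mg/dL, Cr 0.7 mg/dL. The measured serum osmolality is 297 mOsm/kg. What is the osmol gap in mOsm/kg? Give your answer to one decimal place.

Calculated osmolality = 2·Na + glucose/18 + urea
= 2·138 + 104/18 + 6.8
= 276 + 5.78 + 6.80
= 288.58 mOsm/kg ≈ 288.6 mOsm/kg
Osmolar gap = measured − calculated = 297 − 288.6 = 8.4 mOsm/kg

8.4 mOsm/kg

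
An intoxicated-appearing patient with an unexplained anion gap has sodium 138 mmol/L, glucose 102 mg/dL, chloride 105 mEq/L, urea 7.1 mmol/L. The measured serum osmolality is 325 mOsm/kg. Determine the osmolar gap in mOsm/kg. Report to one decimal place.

36.2 mOsm/kg

Calculated osmolality = 2·Na + glucose/18 + urea
= 2·138 + 102/18 + 7.1
= 276 + 5.67 + 7.10
= 288.77 mOsm/kg ≈ 288.8 mOsm/kg
Osmolar gap = measured − calculated = 325 − 288.8 = 36.2 mOsm/kg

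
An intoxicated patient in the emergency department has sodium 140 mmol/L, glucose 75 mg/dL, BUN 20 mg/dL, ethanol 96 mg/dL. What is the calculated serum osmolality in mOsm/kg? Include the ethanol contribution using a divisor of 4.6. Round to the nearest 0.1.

Calculated osmolality = 2·Na + glucose/18 + BUN/2.8 + ethanol/4.6
= 2·140 + 75/18 + 20/2.8 + 96/4.6
= 280 + 4.17 + 7.14 + 20.87
= 312.18 mOsm/kg

312.2 mOsm/kg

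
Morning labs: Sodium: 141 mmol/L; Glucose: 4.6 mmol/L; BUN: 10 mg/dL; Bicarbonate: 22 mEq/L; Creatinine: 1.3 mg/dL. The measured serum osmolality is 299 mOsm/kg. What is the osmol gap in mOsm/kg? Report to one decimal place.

Calculated osmolality = 2·Na + glucose + BUN/2.8
= 2·141 + 4.6 + 10/2.8
= 282 + 4.60 + 3.57
= 290.17 mOsm/kg ≈ 290.2 mOsm/kg
Osmolar gap = measured − calculated = 299 − 290.2 = 8.8 mOsm/kg

8.8 mOsm/kg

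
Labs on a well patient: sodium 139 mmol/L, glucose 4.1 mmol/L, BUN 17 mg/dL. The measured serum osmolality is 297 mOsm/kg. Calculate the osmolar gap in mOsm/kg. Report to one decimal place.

Calculated osmolality = 2·Na + glucose + BUN/2.8
= 2·139 + 4.1 + 17/2.8
= 278 + 4.10 + 6.07
= 288.17 mOsm/kg ≈ 288.2 mOsm/kg
Osmolar gap = measured − calculated = 297 − 288.2 = 8.8 mOsm/kg

8.8 mOsm/kg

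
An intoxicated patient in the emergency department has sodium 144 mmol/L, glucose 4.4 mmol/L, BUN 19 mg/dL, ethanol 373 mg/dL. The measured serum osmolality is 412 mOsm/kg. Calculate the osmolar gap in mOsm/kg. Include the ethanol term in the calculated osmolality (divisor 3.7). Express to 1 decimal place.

Calculated osmolality = 2·Na + glucose + BUN/2.8 + ethanol/3.7
= 2·144 + 4.4 + 19/2.8 + 373/3.7
= 288 + 4.40 + 6.79 + 100.81
= 400 mOsm/kg ≈ 400.0 mOsm/kg
Osmolar gap = measured − calculated = 412 − 400.0 = 12.0 mOsm/kg

12.0 mOsm/kg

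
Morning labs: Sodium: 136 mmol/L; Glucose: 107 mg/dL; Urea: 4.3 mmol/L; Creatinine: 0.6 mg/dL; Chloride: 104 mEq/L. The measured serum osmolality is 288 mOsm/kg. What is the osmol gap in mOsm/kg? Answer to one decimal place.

5.8 mOsm/kg

Calculated osmolality = 2·Na + glucose/18 + urea
= 2·136 + 107/18 + 4.3
= 272 + 5.94 + 4.30
= 282.24 mOsm/kg ≈ 282.2 mOsm/kg
Osmolar gap = measured − calculated = 288 − 282.2 = 5.8 mOsm/kg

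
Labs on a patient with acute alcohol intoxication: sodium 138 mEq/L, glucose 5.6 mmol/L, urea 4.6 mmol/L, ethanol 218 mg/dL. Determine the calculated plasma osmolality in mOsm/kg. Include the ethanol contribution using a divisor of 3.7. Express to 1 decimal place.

Calculated osmolality = 2·Na + glucose + urea + ethanol/3.7
= 2·138 + 5.6 + 4.6 + 218/3.7
= 276 + 5.60 + 4.60 + 58.92
= 345.12 mOsm/kg

345.1 mOsm/kg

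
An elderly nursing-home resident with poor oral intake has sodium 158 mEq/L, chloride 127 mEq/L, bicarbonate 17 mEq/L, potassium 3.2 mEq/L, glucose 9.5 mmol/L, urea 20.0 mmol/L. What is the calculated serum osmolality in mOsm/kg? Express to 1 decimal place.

345.5 mOsm/kg

Calculated osmolality = 2·Na + glucose + urea
= 2·158 + 9.5 + 20
= 316 + 9.50 + 20
= 345.5 mOsm/kg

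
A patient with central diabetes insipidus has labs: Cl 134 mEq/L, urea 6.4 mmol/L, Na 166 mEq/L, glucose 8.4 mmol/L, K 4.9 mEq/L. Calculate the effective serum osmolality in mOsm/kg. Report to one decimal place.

Effective osmolality excludes urea (freely permeant across cell membranes):
2·Na + glucose
= 2·166 + 8.4
= 332 + 8.4
= 340.4 mOsm/kg

340.4 mOsm/kg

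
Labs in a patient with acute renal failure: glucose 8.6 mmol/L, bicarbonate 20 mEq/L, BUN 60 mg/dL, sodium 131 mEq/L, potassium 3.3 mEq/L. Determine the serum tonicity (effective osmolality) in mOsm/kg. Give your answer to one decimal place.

Effective osmolality excludes urea (freely permeant across cell membranes):
2·Na + glucose
= 2·131 + 8.6
= 262 + 8.6
= 270.6 mOsm/kg

270.6 mOsm/kg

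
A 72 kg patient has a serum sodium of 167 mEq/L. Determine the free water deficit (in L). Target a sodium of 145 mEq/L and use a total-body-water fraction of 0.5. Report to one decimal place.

5.5 L

TBW = 0.5 · 72 = 36 L
Free water deficit = TBW · (Na/145 − 1)
= 36 · (167/145 − 1)
= 36 · 0.1517
= 5.46 L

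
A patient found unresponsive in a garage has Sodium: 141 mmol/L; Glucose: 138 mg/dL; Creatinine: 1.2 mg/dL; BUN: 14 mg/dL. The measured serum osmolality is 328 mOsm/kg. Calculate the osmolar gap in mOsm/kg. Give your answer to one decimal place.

33.3 mOsm/kg

Calculated osmolality = 2·Na + glucose/18 + BUN/2.8
= 2·141 + 138/18 + 14/2.8
= 282 + 7.67 + 5
= 294.67 mOsm/kg ≈ 294.7 mOsm/kg
Osmolar gap = measured − calculated = 328 − 294.7 = 33.3 mOsm/kg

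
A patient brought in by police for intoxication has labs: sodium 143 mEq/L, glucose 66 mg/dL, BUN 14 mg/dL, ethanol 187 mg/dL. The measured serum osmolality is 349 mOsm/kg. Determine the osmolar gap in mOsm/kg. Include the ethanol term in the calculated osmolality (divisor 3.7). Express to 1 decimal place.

3.8 mOsm/kg

Calculated osmolality = 2·Na + glucose/18 + BUN/2.8 + ethanol/3.7
= 2·143 + 66/18 + 14/2.8 + 187/3.7
= 286 + 3.67 + 5 + 50.54
= 345.21 mOsm/kg ≈ 345.2 mOsm/kg
Osmolar gap = measured − calculated = 349 − 345.2 = 3.8 mOsm/kg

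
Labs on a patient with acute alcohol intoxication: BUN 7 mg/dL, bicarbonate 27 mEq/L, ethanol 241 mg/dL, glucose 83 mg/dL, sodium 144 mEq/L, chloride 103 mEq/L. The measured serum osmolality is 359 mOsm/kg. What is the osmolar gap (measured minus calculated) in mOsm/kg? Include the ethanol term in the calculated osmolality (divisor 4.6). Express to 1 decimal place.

11.5 mOsm/kg

Calculated osmolality = 2·Na + glucose/18 + BUN/2.8 + ethanol/4.6
= 2·144 + 83/18 + 7/2.8 + 241/4.6
= 288 + 4.61 + 2.50 + 52.39
= 347.5 mOsm/kg ≈ 347.5 mOsm/kg
Osmolar gap = measured − calculated = 359 − 347.5 = 11.5 mOsm/kg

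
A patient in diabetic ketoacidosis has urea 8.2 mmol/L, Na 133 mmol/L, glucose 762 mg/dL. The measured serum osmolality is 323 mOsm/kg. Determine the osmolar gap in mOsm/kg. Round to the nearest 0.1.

6.5 mOsm/kg

Calculated osmolality = 2·Na + glucose/18 + urea
= 2·133 + 762/18 + 8.2
= 266 + 42.33 + 8.20
= 316.53 mOsm/kg ≈ 316.5 mOsm/kg
Osmolar gap = measured − calculated = 323 − 316.5 = 6.5 mOsm/kg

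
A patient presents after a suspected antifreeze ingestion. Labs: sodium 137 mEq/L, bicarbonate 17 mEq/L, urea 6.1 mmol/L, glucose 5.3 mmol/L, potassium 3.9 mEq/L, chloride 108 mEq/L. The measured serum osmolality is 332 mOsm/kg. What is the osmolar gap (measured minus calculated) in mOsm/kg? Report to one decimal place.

46.6 mOsm/kg

Calculated osmolality = 2·Na + glucose + urea
= 2·137 + 5.3 + 6.1
= 274 + 5.30 + 6.10
= 285.4 mOsm/kg ≈ 285.4 mOsm/kg
Osmolar gap = measured − calculated = 332 − 285.4 = 46.6 mOsm/kg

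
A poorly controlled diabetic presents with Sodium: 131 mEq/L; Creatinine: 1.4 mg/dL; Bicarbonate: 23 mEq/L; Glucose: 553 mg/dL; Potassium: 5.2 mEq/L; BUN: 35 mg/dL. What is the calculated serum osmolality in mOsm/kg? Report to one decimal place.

Calculated osmolality = 2·Na + glucose/18 + BUN/2.8
= 2·131 + 553/18 + 35/2.8
= 262 + 30.72 + 12.50
= 305.22 mOsm/kg

305.2 mOsm/kg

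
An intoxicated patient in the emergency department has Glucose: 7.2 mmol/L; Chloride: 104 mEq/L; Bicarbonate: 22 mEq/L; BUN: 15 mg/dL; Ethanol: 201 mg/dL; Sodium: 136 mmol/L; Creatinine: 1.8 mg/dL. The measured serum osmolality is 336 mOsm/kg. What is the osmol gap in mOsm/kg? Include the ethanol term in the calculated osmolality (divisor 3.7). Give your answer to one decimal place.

-2.9 mOsm/kg

Calculated osmolality = 2·Na + glucose + BUN/2.8 + ethanol/3.7
= 2·136 + 7.2 + 15/2.8 + 201/3.7
= 272 + 7.20 + 5.36 + 54.32
= 338.88 mOsm/kg ≈ 338.9 mOsm/kg
Osmolar gap = measured − calculated = 336 − 338.9 = -2.9 mOsm/kg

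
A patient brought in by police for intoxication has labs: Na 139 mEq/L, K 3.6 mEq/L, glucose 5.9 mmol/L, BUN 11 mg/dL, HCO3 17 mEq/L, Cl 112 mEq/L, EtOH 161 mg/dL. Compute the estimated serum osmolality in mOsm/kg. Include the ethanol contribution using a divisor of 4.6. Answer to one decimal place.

322.8 mOsm/kg

Calculated osmolality = 2·Na + glucose + BUN/2.8 + ethanol/4.6
= 2·139 + 5.9 + 11/2.8 + 161/4.6
= 278 + 5.90 + 3.93 + 35
= 322.83 mOsm/kg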